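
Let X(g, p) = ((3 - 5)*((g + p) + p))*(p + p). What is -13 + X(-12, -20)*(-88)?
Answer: 366067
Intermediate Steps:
X(g, p) = 2*p*(-4*p - 2*g) (X(g, p) = (-2*(g + 2*p))*(2*p) = (-4*p - 2*g)*(2*p) = 2*p*(-4*p - 2*g))
-13 + X(-12, -20)*(-88) = -13 - 4*(-20)*(-12 + 2*(-20))*(-88) = -13 - 4*(-20)*(-12 - 40)*(-88) = -13 - 4*(-20)*(-52)*(-88) = -13 - 4160*(-88) = -13 + 366080 = 366067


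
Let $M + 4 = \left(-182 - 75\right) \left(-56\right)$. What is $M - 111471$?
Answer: $-97083$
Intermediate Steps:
$M = 14388$ ($M = -4 + \left(-182 - 75\right) \left(-56\right) = -4 - -14392 = -4 + 14392 = 14388$)
$M - 111471 = 14388 - 111471 = -97083$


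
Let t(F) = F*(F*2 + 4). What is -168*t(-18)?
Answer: -96768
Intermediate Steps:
t(F) = F*(4 + 2*F) (t(F) = F*(2*F + 4) = F*(4 + 2*F))
-168*t(-18) = -336*(-18)*(2 - 18) = -336*(-18)*(-16) = -168*576 = -96768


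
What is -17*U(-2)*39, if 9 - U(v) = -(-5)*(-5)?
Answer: -22542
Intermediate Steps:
U(v) = 34 (U(v) = 9 - (-1)*(-5*(-5)) = 9 - (-1)*25 = 9 - 1*(-25) = 9 + 25 = 34)
-17*U(-2)*39 = -17*34*39 = -578*39 = -22542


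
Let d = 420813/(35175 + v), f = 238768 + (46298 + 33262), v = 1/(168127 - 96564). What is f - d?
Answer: 801274207583809/2517228526 ≈ 3.1832e+5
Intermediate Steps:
v = 1/71563 ≈ 1.3974e-5
f = 318328 (f = 238768 + 79560 = 318328)
d = 30114640719/2517228526 (d = 420813/(35175 + 1/71563) = 420813/(2517228526/71563) = 420813*(71563/2517228526) = 30114640719/2517228526 ≈ 11.963)
f - d = 318328 - 1*30114640719/2517228526 = 318328 - 30114640719/2517228526 = 801274207583809/2517228526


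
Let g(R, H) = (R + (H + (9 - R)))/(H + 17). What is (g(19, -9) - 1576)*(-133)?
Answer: 209608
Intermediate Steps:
g(R, H) = (9 + H)/(17 + H) (g(R, H) = (R + (9 + H - R))/(17 + H) = (9 + H)/(17 + H))
(g(19, -9) - 1576)*(-133) = ((9 - 9)/(17 - 9) - 1576)*(-133) = (0/8 - 1576)*(-133) = ((⅛)*0 - 1576)*(-133) = (0 - 1576)*(-133) = -1576*(-133) = 209608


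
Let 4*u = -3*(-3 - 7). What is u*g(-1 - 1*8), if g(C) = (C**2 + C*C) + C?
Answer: 2295/2 ≈ 1147.5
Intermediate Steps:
g(C) = C + 2*C**2 (g(C) = (C**2 + C**2) + C = 2*C**2 + C = C + 2*C**2)
u = 15/2 (u = (-3*(-3 - 7))/4 = (-3*(-10))/4 = (1/4)*30 = 15/2 ≈ 7.5000)
u*g(-1 - 1*8) = 15*((-1 - 1*8)*(1 + 2*(-1 - 1*8)))/2 = 15*((-1 - 8)*(1 + 2*(-1 - 8)))/2 = 15*(-9*(1 + 2*(-9)))/2 = 15*(-9*(1 - 18))/2 = 15*(-9*(-17))/2 = (15/2)*153 = 2295/2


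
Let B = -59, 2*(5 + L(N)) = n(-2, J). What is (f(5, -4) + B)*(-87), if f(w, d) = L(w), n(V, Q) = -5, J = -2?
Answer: 11571/2 ≈ 5785.5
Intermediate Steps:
L(N) = -15/2 (L(N) = -5 + (½)*(-5) = -5 - 5/2 = -15/2)
f(w, d) = -15/2
(f(5, -4) + B)*(-87) = (-15/2 - 59)*(-87) = -133/2*(-87) = 11571/2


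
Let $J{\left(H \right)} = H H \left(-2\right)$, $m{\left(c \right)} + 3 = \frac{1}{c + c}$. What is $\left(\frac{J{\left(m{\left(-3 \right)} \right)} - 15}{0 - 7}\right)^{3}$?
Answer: $\frac{251239591}{2000376} \approx 125.6$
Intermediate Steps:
$m{\left(c \right)} = -3 + \frac{1}{2 c}$ ($m{\left(c \right)} = -3 + \frac{1}{c + c} = -3 + \frac{1}{2 c}$)
$J{\left(H \right)} = - 2 H^{2}$ ($J{\left(H \right)} = H^{2} \left(-2\right) = - 2 H^{2}$)
$\left(\frac{J{\left(m{\left(-3 \right)} \right)} - 15}{0 - 7}\right)^{3} = \left(\frac{- 2 \left(-3 + \frac{1}{2 \left(-3\right)}\right)^{2} - 15}{0 - 7}\right)^{3} = \left(\frac{- 2 \left(-3 + \frac{1}{2} \left(- \frac{1}{3}\right)\right)^{2} - 15}{-7}\right)^{3} = \left(\left(- 2 \left(-3 - \frac{1}{6}\right)^{2} - 15\right) \left(- \frac{1}{7}\right)\right)^{3} = \left(\left(- 2 \left(- \frac{19}{6}\right)^{2} - 15\right) \left(- \frac{1}{7}\right)\right)^{3} = \left(\left(\left(-2\right) \frac{361}{36} - 15\right) \left(- \frac{1}{7}\right)\right)^{3} = \left(\left(- \frac{361}{18} - 15\right) \left(- \frac{1}{7}\right)\right)^{3} = \left(\left(- \frac{631}{18}\right) \left(- \frac{1}{7}\right)\right)^{3} = \left(\frac{631}{126}\right)^{3} = \frac{251239591}{2000376}$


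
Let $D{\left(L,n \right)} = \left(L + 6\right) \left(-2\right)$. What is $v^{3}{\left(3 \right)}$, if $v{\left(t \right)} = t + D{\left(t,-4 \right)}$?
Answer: $-3375$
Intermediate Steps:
$D{\left(L,n \right)} = -12 - 2 L$ ($D{\left(L,n \right)} = \left(6 + L\right) \left(-2\right) = -12 - 2 L$)
$v{\left(t \right)} = -12 - t$ ($v{\left(t \right)} = t - \left(12 + 2 t\right) = -12 - t$)
$v^{3}{\left(3 \right)} = \left(-12 - 3\right)^{3} = \left(-15\right)^{3} = -3375$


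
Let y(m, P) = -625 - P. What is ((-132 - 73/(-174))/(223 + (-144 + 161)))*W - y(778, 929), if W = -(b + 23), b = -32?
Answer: 1437533/928 ≈ 1549.1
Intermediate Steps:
W = 9 (W = -(-32 + 23) = -1*(-9) = 9)
((-132 - 73/(-174))/(223 + (-144 + 161)))*W - y(778, 929) = ((-132 - 73/(-174))/(223 + (-144 + 161)))*9 - (-625 - 1*929) = ((-132 - 73*(-1/174))/(223 + 17))*9 - (-625 - 929) = ((-132 + 73/174)/240)*9 - 1*(-1554) = -22895/174*1/240*9 + 1554 = -4579/8352*9 + 1554 = -4579/928 + 1554 = 1437533/928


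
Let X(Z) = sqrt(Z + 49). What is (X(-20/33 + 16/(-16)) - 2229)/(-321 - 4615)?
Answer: 2229/4936 - sqrt(12903)/81444 ≈ 0.45019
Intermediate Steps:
X(Z) = sqrt(49 + Z)
(X(-20/33 + 16/(-16)) - 2229)/(-321 - 4615) = (sqrt(49 + (-20/33 + 16/(-16))) - 2229)/(-321 - 4615) = (sqrt(49 + (-20*1/33 + 16*(-1/16))) - 2229)/(-4936) = (sqrt(49 + (-20/33 - 1)) - 2229)*(-1/4936) = (sqrt(49 - 53/33) - 2229)*(-1/4936) = (sqrt(1564/33) - 2229)*(-1/4936) = (2*sqrt(12903)/33 - 2229)*(-1/4936) = (-2229 + 2*sqrt(12903)/33)*(-1/4936) = 2229/4936 - sqrt(12903)/81444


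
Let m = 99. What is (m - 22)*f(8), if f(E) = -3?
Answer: -231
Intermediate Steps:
(m - 22)*f(8) = (99 - 22)*(-3) = 77*(-3) = -231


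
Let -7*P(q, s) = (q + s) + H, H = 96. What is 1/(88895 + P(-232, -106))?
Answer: 7/622507 ≈ 1.1245e-5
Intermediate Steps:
P(q, s) = -96/7 - q/7 - s/7 (P(q, s) = -((q + s) + 96)/7 = -(96 + q + s)/7 = -96/7 - q/7 - s/7)
1/(88895 + P(-232, -106)) = 1/(88895 + (-96/7 - ⅐*(-232) - ⅐*(-106))) = 1/(88895 + (-96/7 + 232/7 + 106/7)) = 1/(88895 + 242/7) = 1/(622507/7) = 7/622507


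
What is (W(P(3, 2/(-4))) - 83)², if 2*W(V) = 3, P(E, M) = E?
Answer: 26569/4 ≈ 6642.3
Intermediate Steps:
W(V) = 3/2 (W(V) = (½)*3 = 3/2)
(W(P(3, 2/(-4))) - 83)² = (3/2 - 83)² = (-163/2)² = 26569/4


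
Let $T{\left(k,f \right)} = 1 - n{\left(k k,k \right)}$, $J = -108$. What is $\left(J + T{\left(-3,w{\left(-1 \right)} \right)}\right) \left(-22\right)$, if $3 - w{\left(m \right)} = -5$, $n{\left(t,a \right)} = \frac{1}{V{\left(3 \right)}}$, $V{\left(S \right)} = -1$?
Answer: $2332$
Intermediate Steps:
$n{\left(t,a \right)} = -1$ ($n{\left(t,a \right)} = \frac{1}{-1} = -1$)
$w{\left(m \right)} = 8$ ($w{\left(m \right)} = 3 - -5 = 3 + 5 = 8$)
$T{\left(k,f \right)} = 2$ ($T{\left(k,f \right)} = 1 - -1 = 1 + 1 = 2$)
$\left(J + T{\left(-3,w{\left(-1 \right)} \right)}\right) \left(-22\right) = \left(-108 + 2\right) \left(-22\right) = \left(-106\right) \left(-22\right) = 2332$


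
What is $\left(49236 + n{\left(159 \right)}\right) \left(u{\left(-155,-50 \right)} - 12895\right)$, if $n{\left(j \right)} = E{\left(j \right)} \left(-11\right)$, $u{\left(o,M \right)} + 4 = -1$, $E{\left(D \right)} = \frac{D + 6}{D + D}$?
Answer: $- \frac{33658750950}{53} \approx -6.3507 \cdot 10^{8}$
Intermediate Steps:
$E{\left(D \right)} = \frac{6 + D}{2 D}$
$u{\left(o,M \right)} = -5$ ($u{\left(o,M \right)} = -4 - 1 = -5$)
$n{\left(j \right)} = - \frac{11 \left(6 + j\right)}{2 j}$ ($n{\left(j \right)} = \frac{6 + j}{2 j} \left(-11\right) = - \frac{11 \left(6 + j\right)}{2 j}$)
$\left(49236 + n{\left(159 \right)}\right) \left(u{\left(-155,-50 \right)} - 12895\right) = \left(49236 - \left(\frac{11}{2} + \frac{33}{159}\right)\right) \left(-5 - 12895\right) = \left(49236 - \frac{605}{106}\right) \left(-12900\right) = \frac{5218411}{106} \left(-12900\right) = - \frac{33658750950}{53}$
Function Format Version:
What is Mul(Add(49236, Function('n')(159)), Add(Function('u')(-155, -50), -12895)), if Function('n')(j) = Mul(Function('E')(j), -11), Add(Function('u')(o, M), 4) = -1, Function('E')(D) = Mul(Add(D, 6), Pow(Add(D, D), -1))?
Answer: Rational(-33658750950, 53) ≈ -6.3507e+8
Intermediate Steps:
Function('E')(D) = Mul(Rational(1, 2), Pow(D, -1), Add(6, D)) (Function('E')(D) = Mul(Add(6, D), Pow(Mul(2, D), -1)) = Mul(Add(6, D), Mul(Rational(1, 2), Pow(D, -1))) = Mul(Rational(1, 2), Pow(D, -1), Add(6, D)))
Function('u')(o, M) = -5 (Function('u')(o, M) = Add(-4, -1) = -5)
Function('n')(j) = Mul(Rational(-11, 2), Pow(j, -1), Add(6, j)) (Function('n')(j) = Mul(Mul(Rational(1, 2), Pow(j, -1), Add(6, j)), -11) = Mul(Rational(-11, 2), Pow(j, -1), Add(6, j)))
Mul(Add(49236, Function('n')(159)), Add(Function('u')(-155, -50), -12895)) = Mul(Add(49236, Add(Rational(-11, 2), Mul(-33, Pow(159, -1)))), Add(-5, -12895)) = Mul(Add(49236, Add(Rational(-11, 2), Mul(-33, Rational(1, 159)))), -12900) = Mul(Add(49236, Add(Rational(-11, 2), Rational(-11, 53))), -12900) = Mul(Add(49236, Rational(-605, 106)), -12900) = Mul(Rational(5218411, 106), -12900) = Rational(-33658750950, 53)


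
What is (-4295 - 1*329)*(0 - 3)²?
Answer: -41616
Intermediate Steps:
(-4295 - 1*329)*(0 - 3)² = (-4295 - 329)*(-3)² = -4624*9 = -41616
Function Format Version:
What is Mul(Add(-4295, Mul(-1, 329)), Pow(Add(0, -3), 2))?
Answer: -41616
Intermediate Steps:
Mul(Add(-4295, Mul(-1, 329)), Pow(Add(0, -3), 2)) = Mul(Add(-4295, -329), Pow(-3, 2)) = Mul(-4624, 9) = -41616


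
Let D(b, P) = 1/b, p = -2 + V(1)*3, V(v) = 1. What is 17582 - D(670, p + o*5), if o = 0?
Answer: 11779939/670 ≈ 17582.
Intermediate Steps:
p = 1 (p = -2 + 1*3 = -2 + 3 = 1)
17582 - D(670, p + o*5) = 17582 - 1/670 = 11779939/670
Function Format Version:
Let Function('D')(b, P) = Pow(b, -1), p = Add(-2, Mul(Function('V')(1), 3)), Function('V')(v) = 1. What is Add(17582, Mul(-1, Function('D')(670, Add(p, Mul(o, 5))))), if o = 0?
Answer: Rational(11779939, 670) ≈ 17582.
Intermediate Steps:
p = 1 (p = Add(-2, Mul(1, 3)) = Add(-2, 3) = 1)
Add(17582, Mul(-1, Function('D')(670, Add(p, Mul(o, 5))))) = Add(17582, Mul(-1, Pow(670, -1))) = Add(17582, Mul(-1, Rational(1, 670))) = Add(17582, Rational(-1, 670)) = Rational(11779939, 670)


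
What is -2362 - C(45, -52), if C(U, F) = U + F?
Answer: -2355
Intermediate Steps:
C(U, F) = F + U
-2362 - C(45, -52) = -2362 - (-52 + 45) = -2362 - 1*(-7) = -2362 + 7 = -2355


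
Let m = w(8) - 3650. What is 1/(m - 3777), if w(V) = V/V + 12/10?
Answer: -5/37124 ≈ -0.00013468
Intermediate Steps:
w(V) = 11/5 (w(V) = 1 + 12*(⅒) = 1 + 6/5 = 11/5)
m = -18239/5 (m = 11/5 - 3650 = -18239/5 ≈ -3647.8)
1/(m - 3777) = 1/(-18239/5 - 3777) = 1/(-37124/5) = -5/37124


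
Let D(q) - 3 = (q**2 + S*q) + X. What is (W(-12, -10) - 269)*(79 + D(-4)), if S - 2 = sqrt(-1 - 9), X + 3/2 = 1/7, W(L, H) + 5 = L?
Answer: -177463/7 + 1144*I*sqrt(10) ≈ -25352.0 + 3617.6*I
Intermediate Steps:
W(L, H) = -5 + L
X = -19/14 (X = -3/2 + 1/7 = -19/14 ≈ -1.3571)
S = 2 + I*sqrt(10) (S = 2 + sqrt(-1 - 9) = 2 + sqrt(-10) = 2 + I*sqrt(10) ≈ 2.0 + 3.1623*I)
D(q) = 23/14 + q**2 + q*(2 + I*sqrt(10)) (D(q) = 3 + ((q**2 + (2 + I*sqrt(10))*q) - 19/14) = 3 + ((q**2 + q*(2 + I*sqrt(10))) - 19/14) = 3 + (-19/14 + q**2 + q*(2 + I*sqrt(10))) = 23/14 + q**2 + q*(2 + I*sqrt(10)))
(W(-12, -10) - 269)*(79 + D(-4)) = ((-5 - 12) - 269)*(79 + (23/14 + (-4)**2 - 4*(2 + I*sqrt(10)))) = (-17 - 269)*(79 + (23/14 + 16 + (-8 - 4*I*sqrt(10)))) = -286*(79 + (135/14 - 4*I*sqrt(10))) = -286*(1241/14 - 4*I*sqrt(10)) = -177463/7 + 1144*I*sqrt(10)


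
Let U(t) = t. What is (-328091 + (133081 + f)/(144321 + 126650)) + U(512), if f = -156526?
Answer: -88764432654/270971 ≈ -3.2758e+5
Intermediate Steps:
(-328091 + (133081 + f)/(144321 + 126650)) + U(512) = (-328091 + (133081 - 156526)/(144321 + 126650)) + 512 = (-328091 - 23445/270971) + 512 = -88903169806/270971 + 512 = -88764432654/270971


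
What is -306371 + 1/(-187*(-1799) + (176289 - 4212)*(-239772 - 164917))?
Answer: -21334859238249441/69637332640 ≈ -3.0637e+5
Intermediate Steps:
-306371 + 1/(-187*(-1799) + (176289 - 4212)*(-239772 - 164917)) = -306371 + 1/(336413 + 172077*(-404689)) = -306371 + 1/(336413 - 69637669053) = -306371 + 1/(-69637332640) = -306371 - 1/69637332640 = -21334859238249441/69637332640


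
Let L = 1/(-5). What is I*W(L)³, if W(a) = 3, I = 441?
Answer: 11907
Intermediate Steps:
L = -⅕ ≈ -0.20000
I*W(L)³ = 441*3³ = 441*27 = 11907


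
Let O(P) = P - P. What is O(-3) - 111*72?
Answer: -7992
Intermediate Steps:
O(P) = 0
O(-3) - 111*72 = 0 - 111*72 = 0 - 7992 = -7992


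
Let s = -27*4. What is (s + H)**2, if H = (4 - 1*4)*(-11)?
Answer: 11664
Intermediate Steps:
H = 0 (H = (4 - 4)*(-11) = 0*(-11) = 0)
s = -108
(s + H)**2 = (-108 + 0)**2 = (-108)**2 = 11664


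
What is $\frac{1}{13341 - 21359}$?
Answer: $- \frac{1}{8018} \approx -0.00012472$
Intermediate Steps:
$\frac{1}{13341 - 21359} = \frac{1}{-8018} = - \frac{1}{8018}$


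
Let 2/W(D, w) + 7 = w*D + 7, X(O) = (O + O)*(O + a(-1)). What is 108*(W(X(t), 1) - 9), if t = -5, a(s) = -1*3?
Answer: -9693/10 ≈ -969.30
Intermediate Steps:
a(s) = -3
X(O) = 2*O*(-3 + O) (X(O) = (O + O)*(O - 3) = (2*O)*(-3 + O) = 2*O*(-3 + O))
W(D, w) = 2/(D*w) (W(D, w) = 2/(-7 + (w*D + 7)) = 2/(-7 + (D*w + 7)) = 2/(-7 + (7 + D*w)) = 2/((D*w)) = 2*(1/(D*w)) = 2/(D*w))
108*(W(X(t), 1) - 9) = 108*(2/((2*(-5)*(-3 - 5))*1) - 9) = 108*(2*1/(2*(-5)*(-8)) - 9) = 108*(2*1/80 - 9) = 108*(2*(1/80)*1 - 9) = 108*(1/40 - 9) = 108*(-359/40) = -9693/10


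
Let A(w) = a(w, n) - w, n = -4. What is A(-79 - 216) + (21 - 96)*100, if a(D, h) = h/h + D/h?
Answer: -28521/4 ≈ -7130.3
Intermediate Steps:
a(D, h) = 1 + D/h
A(w) = 1 - 5*w/4 (A(w) = (w - 4)/(-4) - w = -(-4 + w)/4 - w = (1 - w/4) - w = 1 - 5*w/4)
A(-79 - 216) + (21 - 96)*100 = (1 - 5*(-79 - 216)/4) + (21 - 96)*100 = (1 - 5/4*(-295)) - 75*100 = (1 + 1475/4) - 7500 = 1479/4 - 7500 = -28521/4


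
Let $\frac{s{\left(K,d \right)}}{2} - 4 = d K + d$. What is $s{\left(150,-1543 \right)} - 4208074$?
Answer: $-4674052$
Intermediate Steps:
$s{\left(K,d \right)} = 8 + 2 d + 2 K d$ ($s{\left(K,d \right)} = 8 + 2 \left(d K + d\right) = 8 + 2 \left(K d + d\right) = 8 + 2 \left(d + K d\right) = 8 + \left(2 d + 2 K d\right) = 8 + 2 d + 2 K d$)
$s{\left(150,-1543 \right)} - 4208074 = \left(8 + 2 \left(-1543\right) + 2 \cdot 150 \left(-1543\right)\right) - 4208074 = \left(8 - 3086 - 462900\right) - 4208074 = -465978 - 4208074 = -4674052$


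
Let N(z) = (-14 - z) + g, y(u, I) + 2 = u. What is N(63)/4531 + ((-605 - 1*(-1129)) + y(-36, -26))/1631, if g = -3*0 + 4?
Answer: 2083003/7390061 ≈ 0.28187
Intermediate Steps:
g = 4 (g = 0 + 4 = 4)
y(u, I) = -2 + u
N(z) = -10 - z (N(z) = (-14 - z) + 4 = -10 - z)
N(63)/4531 + ((-605 - 1*(-1129)) + y(-36, -26))/1631 = (-10 - 1*63)/4531 + ((-605 - 1*(-1129)) + (-2 - 36))/1631 = (-10 - 63)*(1/4531) + ((-605 + 1129) - 38)*(1/1631) = -73*1/4531 + (524 - 38)*(1/1631) = -73/4531 + 486*(1/1631) = -73/4531 + 486/1631 = 2083003/7390061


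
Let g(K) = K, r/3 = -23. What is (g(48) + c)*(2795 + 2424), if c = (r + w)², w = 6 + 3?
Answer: 19038912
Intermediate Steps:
r = -69 (r = 3*(-23) = -69)
w = 9
c = 3600 (c = (-69 + 9)² = (-60)² = 3600)
(g(48) + c)*(2795 + 2424) = (48 + 3600)*(2795 + 2424) = 3648*5219 = 19038912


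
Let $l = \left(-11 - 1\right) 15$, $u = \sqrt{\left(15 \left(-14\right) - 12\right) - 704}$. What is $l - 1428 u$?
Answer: $-180 - 1428 i \sqrt{926} \approx -180.0 - 43454.0 i$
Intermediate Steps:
$u = i \sqrt{926}$ ($u = \sqrt{\left(-210 - 12\right) - 704} = \sqrt{-222 - 704} = \sqrt{-926} = i \sqrt{926} \approx 30.43 i$)
$l = -180$ ($l = \left(-12\right) 15 = -180$)
$l - 1428 u = -180 - 1428 i \sqrt{926}$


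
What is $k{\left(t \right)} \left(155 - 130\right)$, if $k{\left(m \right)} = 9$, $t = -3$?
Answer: $225$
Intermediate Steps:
$k{\left(t \right)} \left(155 - 130\right) = 9 \left(155 - 130\right) = 9 \cdot 25 = 225$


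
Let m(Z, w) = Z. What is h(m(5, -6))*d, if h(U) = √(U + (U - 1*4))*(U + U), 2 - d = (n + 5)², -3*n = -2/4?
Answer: -4445*√6/18 ≈ -604.89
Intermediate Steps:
n = ⅙ (n = -(-2)/(3*4) = -⅓*(-½) = ⅙ ≈ 0.16667)
d = -889/36 (d = 2 - (⅙ + 5)² = 2 - (31/6)² = 2 - 1*961/36 = 2 - 961/36 = -889/36 ≈ -24.694)
h(U) = 2*U*√(-4 + 2*U) (h(U) = √(U + (U - 4))*(2*U) = √(U + (-4 + U))*(2*U) = √(-4 + 2*U)*(2*U) = 2*U*√(-4 + 2*U))
h(m(5, -6))*d = (2*5*√(-4 + 2*5))*(-889/36) = (2*5*√(-4 + 10))*(-889/36) = (2*5*√6)*(-889/36) = (10*√6)*(-889/36) = -4445*√6/18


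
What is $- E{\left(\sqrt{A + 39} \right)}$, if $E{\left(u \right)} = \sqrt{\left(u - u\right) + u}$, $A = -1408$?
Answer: $- \sqrt{37} \sqrt{i} \approx -4.3012 - 4.3012 i$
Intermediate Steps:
$E{\left(u \right)} = \sqrt{u}$ ($E{\left(u \right)} = \sqrt{0 + u} = \sqrt{u}$)
$- E{\left(\sqrt{A + 39} \right)} = - \sqrt{\sqrt{-1408 + 39}} = - \sqrt{\sqrt{-1369}} = - \sqrt{37 i} = - \sqrt{37} \sqrt{i}$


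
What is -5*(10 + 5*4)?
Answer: -150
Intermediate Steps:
-5*(10 + 5*4) = -5*(10 + 20) = -5*30 = -150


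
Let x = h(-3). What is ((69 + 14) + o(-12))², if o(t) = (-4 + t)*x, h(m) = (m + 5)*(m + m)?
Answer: 75625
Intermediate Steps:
h(m) = 2*m*(5 + m) (h(m) = (5 + m)*(2*m) = 2*m*(5 + m))
x = -12 (x = 2*(-3)*(5 - 3) = 2*(-3)*2 = -12)
o(t) = 48 - 12*t (o(t) = (-4 + t)*(-12) = 48 - 12*t)
((69 + 14) + o(-12))² = ((69 + 14) + (48 - 12*(-12)))² = (83 + (48 + 144))² = (83 + 192)² = 275² = 75625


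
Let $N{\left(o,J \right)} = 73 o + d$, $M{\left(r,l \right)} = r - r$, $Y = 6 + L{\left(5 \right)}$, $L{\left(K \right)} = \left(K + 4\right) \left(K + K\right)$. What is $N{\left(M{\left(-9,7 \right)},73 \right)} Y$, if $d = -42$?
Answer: $-4032$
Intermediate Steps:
$L{\left(K \right)} = 2 K \left(4 + K\right)$ ($L{\left(K \right)} = \left(4 + K\right) 2 K = 2 K \left(4 + K\right)$)
$Y = 96$ ($Y = 6 + 2 \cdot 5 \left(4 + 5\right) = 6 + 2 \cdot 5 \cdot 9 = 6 + 90 = 96$)
$M{\left(r,l \right)} = 0$
$N{\left(o,J \right)} = -42 + 73 o$ ($N{\left(o,J \right)} = 73 o - 42 = -42 + 73 o$)
$N{\left(M{\left(-9,7 \right)},73 \right)} Y = \left(-42 + 73 \cdot 0\right) 96 = \left(-42 + 0\right) 96 = \left(-42\right) 96 = -4032$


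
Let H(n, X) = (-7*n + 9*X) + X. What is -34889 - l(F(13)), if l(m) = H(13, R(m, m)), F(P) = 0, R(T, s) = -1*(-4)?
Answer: -34838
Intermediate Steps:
R(T, s) = 4
H(n, X) = -7*n + 10*X
l(m) = -51 (l(m) = -7*13 + 10*4 = -91 + 40 = -51)
-34889 - l(F(13)) = -34889 - 1*(-51) = -34889 + 51 = -34838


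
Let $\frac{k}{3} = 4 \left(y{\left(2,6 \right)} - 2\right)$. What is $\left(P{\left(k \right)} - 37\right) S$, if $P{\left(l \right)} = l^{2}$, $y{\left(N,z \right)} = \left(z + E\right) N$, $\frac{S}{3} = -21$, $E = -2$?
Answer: $-324261$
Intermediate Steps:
$S = -63$ ($S = 3 \left(-21\right) = -63$)
$y{\left(N,z \right)} = N \left(-2 + z\right)$ ($y{\left(N,z \right)} = \left(z - 2\right) N = \left(-2 + z\right) N = N \left(-2 + z\right)$)
$k = 72$ ($k = 3 \cdot 4 \left(2 \left(-2 + 6\right) - 2\right) = 3 \cdot 4 \left(2 \cdot 4 - 2\right) = 3 \cdot 4 \left(8 - 2\right) = 3 \cdot 4 \cdot 6 = 3 \cdot 24 = 72$)
$\left(P{\left(k \right)} - 37\right) S = \left(72^{2} - 37\right) \left(-63\right) = \left(5184 - 37\right) \left(-63\right) = 5147 \left(-63\right) = -324261$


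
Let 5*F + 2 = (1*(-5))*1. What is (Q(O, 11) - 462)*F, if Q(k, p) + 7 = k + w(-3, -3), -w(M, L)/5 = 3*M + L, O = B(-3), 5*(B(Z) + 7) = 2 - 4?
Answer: 14574/25 ≈ 582.96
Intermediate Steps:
F = -7/5 (F = -2/5 + ((1*(-5))*1)/5 = -2/5 + (-5*1)/5 = -2/5 + (1/5)*(-5) = -2/5 - 1 = -7/5 ≈ -1.4000)
B(Z) = -37/5 (B(Z) = -7 + (2 - 4)/5 = -7 + (1/5)*(-2) = -7 - 2/5 = -37/5)
O = -37/5 ≈ -7.4000
w(M, L) = -15*M - 5*L (w(M, L) = -5*(3*M + L) = -5*(L + 3*M) = -15*M - 5*L)
Q(k, p) = 53 + k (Q(k, p) = -7 + (k + (-15*(-3) - 5*(-3))) = -7 + (k + (45 + 15)) = -7 + (k + 60) = -7 + (60 + k) = 53 + k)
(Q(O, 11) - 462)*F = ((53 - 37/5) - 462)*(-7/5) = (228/5 - 462)*(-7/5) = -2082/5*(-7/5) = 14574/25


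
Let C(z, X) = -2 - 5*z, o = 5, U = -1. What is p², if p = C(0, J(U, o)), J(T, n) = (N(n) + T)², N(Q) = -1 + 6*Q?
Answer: 4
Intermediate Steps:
J(T, n) = (-1 + T + 6*n)² (J(T, n) = ((-1 + 6*n) + T)² = (-1 + T + 6*n)²)
p = -2 (p = -2 - 5*0 = -2 + 0 = -2)
p² = (-2)² = 4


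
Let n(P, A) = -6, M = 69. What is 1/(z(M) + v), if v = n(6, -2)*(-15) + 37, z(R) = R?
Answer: 1/196 ≈ 0.0051020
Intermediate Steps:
v = 127 (v = -6*(-15) + 37 = 90 + 37 = 127)
1/(z(M) + v) = 1/(69 + 127) = 1/196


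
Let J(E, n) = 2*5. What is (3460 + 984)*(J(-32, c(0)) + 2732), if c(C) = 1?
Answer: 12185448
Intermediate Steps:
J(E, n) = 10
(3460 + 984)*(J(-32, c(0)) + 2732) = (3460 + 984)*(10 + 2732) = 4444*2742 = 12185448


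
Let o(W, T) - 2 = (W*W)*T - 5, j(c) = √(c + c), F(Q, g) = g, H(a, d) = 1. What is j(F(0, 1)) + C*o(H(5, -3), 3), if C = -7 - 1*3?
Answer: √2 ≈ 1.4142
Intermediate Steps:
C = -10 (C = -7 - 3 = -10)
j(c) = √2*√c (j(c) = √(2*c) = √2*√c)
o(W, T) = -3 + T*W² (o(W, T) = 2 + ((W*W)*T - 5) = 2 + (W²*T - 5) = 2 + (T*W² - 5) = 2 + (-5 + T*W²) = -3 + T*W²)
j(F(0, 1)) + C*o(H(5, -3), 3) = √2*√1 - 10*(-3 + 3*1²) = √2*1 - 10*(-3 + 3*1) = √2 - 10*(-3 + 3) = √2 - 10*0 = √2 + 0 = √2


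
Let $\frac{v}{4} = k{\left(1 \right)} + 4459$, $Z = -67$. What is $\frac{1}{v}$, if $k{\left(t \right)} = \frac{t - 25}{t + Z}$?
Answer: $\frac{11}{196212} \approx 5.6062 \cdot 10^{-5}$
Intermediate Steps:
$k{\left(t \right)} = \frac{-25 + t}{-67 + t}$ ($k{\left(t \right)} = \frac{t - 25}{t - 67} = \frac{-25 + t}{-67 + t}$)
$v = \frac{196212}{11}$ ($v = 4 \left(\frac{-25 + 1}{-67 + 1} + 4459\right) = 4 \left(\frac{1}{-66} \left(-24\right) + 4459\right) = 4 \left(\left(- \frac{1}{66}\right) \left(-24\right) + 4459\right) = 4 \left(\frac{4}{11} + 4459\right) = 4 \cdot \frac{49053}{11} = \frac{196212}{11} \approx 17837.0$)
$\frac{1}{v} = \frac{1}{\frac{196212}{11}} = \frac{11}{196212}$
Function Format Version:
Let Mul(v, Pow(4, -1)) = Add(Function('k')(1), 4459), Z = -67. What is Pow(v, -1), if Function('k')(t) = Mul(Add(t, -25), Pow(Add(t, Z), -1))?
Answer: Rational(11, 196212) ≈ 5.6062e-5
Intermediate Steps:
Function('k')(t) = Mul(Pow(Add(-67, t), -1), Add(-25, t)) (Function('k')(t) = Mul(Add(t, -25), Pow(Add(t, -67), -1)) = Mul(Add(-25, t), Pow(Add(-67, t), -1)) = Mul(Pow(Add(-67, t), -1), Add(-25, t)))
v = Rational(196212, 11) (v = Mul(4, Add(Mul(Pow(Add(-67, 1), -1), Add(-25, 1)), 4459)) = Mul(4, Add(Mul(Pow(-66, -1), -24), 4459)) = Mul(4, Add(Mul(Rational(-1, 66), -24), 4459)) = Mul(4, Add(Rational(4, 11), 4459)) = Mul(4, Rational(49053, 11)) = Rational(196212, 11) ≈ 17837.)
Pow(v, -1) = Pow(Rational(196212, 11), -1) = Rational(11, 196212)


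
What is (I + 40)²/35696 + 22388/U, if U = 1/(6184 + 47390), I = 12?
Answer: 2675894222641/2231 ≈ 1.1994e+9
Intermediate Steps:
U = 1/53574 ≈ 1.8666e-5
(I + 40)²/35696 + 22388/U = (12 + 40)²/35696 + 22388/(1/53574) = 52²*(1/35696) + 22388*53574 = 2704*(1/35696) + 1199414712 = 169/2231 + 1199414712 = 2675894222641/2231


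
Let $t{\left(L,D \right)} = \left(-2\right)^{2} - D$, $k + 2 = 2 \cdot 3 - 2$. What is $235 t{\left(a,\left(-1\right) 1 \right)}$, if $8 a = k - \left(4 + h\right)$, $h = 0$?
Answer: $1175$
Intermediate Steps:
$k = 2$ ($k = -2 + \left(2 \cdot 3 - 2\right) = -2 + \left(6 - 2\right) = -2 + 4 = 2$)
$a = - \frac{1}{4}$ ($a = \frac{2 - \left(4 + 0\right)}{8} = \frac{2 - 4}{8} = \frac{1}{8} \left(-2\right) = - \frac{1}{4} \approx -0.25$)
$t{\left(L,D \right)} = 4 - D$
$235 t{\left(a,\left(-1\right) 1 \right)} = 235 \left(4 - \left(-1\right) 1\right) = 235 \left(4 - -1\right) = 235 \left(4 + 1\right) = 235 \cdot 5 = 1175$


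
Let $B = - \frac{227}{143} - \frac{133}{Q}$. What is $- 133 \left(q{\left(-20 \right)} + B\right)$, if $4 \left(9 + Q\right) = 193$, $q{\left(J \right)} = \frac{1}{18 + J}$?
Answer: $\frac{32702173}{44902} \approx 728.3$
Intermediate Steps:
$Q = \frac{157}{4}$ ($Q = -9 + \frac{1}{4} \cdot 193 = -9 + \frac{193}{4} = \frac{157}{4} \approx 39.25$)
$B = - \frac{111715}{22451}$ ($B = - \frac{227}{143} - \frac{133}{\frac{157}{4}} = \left(-227\right) \frac{1}{143} - \frac{532}{157} = - \frac{227}{143} - \frac{532}{157} = - \frac{111715}{22451} \approx -4.9759$)
$- 133 \left(q{\left(-20 \right)} + B\right) = - 133 \left(\frac{1}{18 - 20} - \frac{111715}{22451}\right) = - 133 \left(\frac{1}{-2} - \frac{111715}{22451}\right) = - 133 \left(- \frac{1}{2} - \frac{111715}{22451}\right) = \left(-133\right) \left(- \frac{245881}{44902}\right) = \frac{32702173}{44902}$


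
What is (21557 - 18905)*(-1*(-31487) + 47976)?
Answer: 210735876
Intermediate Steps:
(21557 - 18905)*(-1*(-31487) + 47976) = 2652*(31487 + 47976) = 2652*79463 = 210735876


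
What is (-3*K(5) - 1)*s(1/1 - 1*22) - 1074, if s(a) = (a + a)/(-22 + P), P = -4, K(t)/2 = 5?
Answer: -14613/13 ≈ -1124.1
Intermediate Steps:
K(t) = 10 (K(t) = 2*5 = 10)
s(a) = -a/13 (s(a) = (a + a)/(-22 - 4) = (2*a)/(-26) = (2*a)*(-1/26) = -a/13)
(-3*K(5) - 1)*s(1/1 - 1*22) - 1074 = (-3*10 - 1)*(-(1/1 - 1*22)/13) - 1074 = (-30 - 1)*(-(1 - 22)/13) - 1074 = -(-31)*(-21)/13 - 1074 = -31*21/13 - 1074 = -651/13 - 1074 = -14613/13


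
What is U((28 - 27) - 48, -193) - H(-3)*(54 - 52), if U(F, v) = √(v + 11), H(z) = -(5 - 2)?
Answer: 6 + I*√182 ≈ 6.0 + 13.491*I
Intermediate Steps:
H(z) = -3 (H(z) = -1*3 = -3)
U(F, v) = √(11 + v)
U((28 - 27) - 48, -193) - H(-3)*(54 - 52) = √(11 - 193) - (-3)*(54 - 52) = √(-182) - (-3)*2 = I*√182 - 1*(-6) = I*√182 + 6 = 6 + I*√182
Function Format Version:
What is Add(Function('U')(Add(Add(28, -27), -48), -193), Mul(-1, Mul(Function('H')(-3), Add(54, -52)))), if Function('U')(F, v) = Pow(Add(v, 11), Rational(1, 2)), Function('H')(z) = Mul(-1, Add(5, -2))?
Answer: Add(6, Mul(I, Pow(182, Rational(1, 2)))) ≈ Add(6.0000, Mul(13.491, I))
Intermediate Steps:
Function('H')(z) = -3 (Function('H')(z) = Mul(-1, 3) = -3)
Function('U')(F, v) = Pow(Add(11, v), Rational(1, 2))
Add(Function('U')(Add(Add(28, -27), -48), -193), Mul(-1, Mul(Function('H')(-3), Add(54, -52)))) = Add(Pow(Add(11, -193), Rational(1, 2)), Mul(-1, Mul(-3, Add(54, -52)))) = Add(Pow(-182, Rational(1, 2)), Mul(-1, Mul(-3, 2))) = Add(Mul(I, Pow(182, Rational(1, 2))), Mul(-1, -6)) = Add(Mul(I, Pow(182, Rational(1, 2))), 6) = Add(6, Mul(I, Pow(182, Rational(1, 2))))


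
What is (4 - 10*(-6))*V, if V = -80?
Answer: -5120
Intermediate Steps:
(4 - 10*(-6))*V = (4 - 10*(-6))*(-80) = (4 + 60)*(-80) = 64*(-80) = -5120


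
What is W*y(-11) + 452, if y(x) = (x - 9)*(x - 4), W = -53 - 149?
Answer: -60148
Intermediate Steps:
W = -202
y(x) = (-9 + x)*(-4 + x)
W*y(-11) + 452 = -202*(36 + (-11)² - 13*(-11)) + 452 = -202*(36 + 121 + 143) + 452 = -202*300 + 452 = -60600 + 452 = -60148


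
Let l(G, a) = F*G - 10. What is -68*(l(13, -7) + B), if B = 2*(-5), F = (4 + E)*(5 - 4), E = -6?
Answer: 3128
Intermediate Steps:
F = -2 (F = (4 - 6)*(5 - 4) = -2*1 = -2)
B = -10
l(G, a) = -10 - 2*G (l(G, a) = -2*G - 10 = -10 - 2*G)
-68*(l(13, -7) + B) = -68*((-10 - 2*13) - 10) = -68*((-10 - 26) - 10) = -68*(-36 - 10) = -68*(-46) = 3128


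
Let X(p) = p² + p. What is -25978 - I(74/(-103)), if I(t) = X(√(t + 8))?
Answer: -2676484/103 - 5*√3090/103 ≈ -25988.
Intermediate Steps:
X(p) = p + p²
I(t) = √(8 + t)*(1 + √(8 + t)) (I(t) = √(t + 8)*(1 + √(t + 8)) = √(8 + t)*(1 + √(8 + t)))
-25978 - I(74/(-103)) = -25978 - (8 + 74/(-103) + √(8 + 74/(-103))) = -25978 - (8 + 74*(-1/103) + √(8 + 74*(-1/103))) = -25978 - (8 - 74/103 + √(8 - 74/103)) = -25978 - (8 - 74/103 + √(750/103)) = -25978 - (8 - 74/103 + 5*√3090/103) = -25978 - (750/103 + 5*√3090/103) = -25978 + (-750/103 - 5*√3090/103) = -2676484/103 - 5*√3090/103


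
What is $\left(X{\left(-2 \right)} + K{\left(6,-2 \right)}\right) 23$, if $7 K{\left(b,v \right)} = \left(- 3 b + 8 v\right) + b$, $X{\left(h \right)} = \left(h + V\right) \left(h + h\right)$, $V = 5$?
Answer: $-368$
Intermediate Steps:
$X{\left(h \right)} = 2 h \left(5 + h\right)$ ($X{\left(h \right)} = \left(h + 5\right) \left(h + h\right) = \left(5 + h\right) 2 h = 2 h \left(5 + h\right)$)
$K{\left(b,v \right)} = - \frac{2 b}{7} + \frac{8 v}{7}$ ($K{\left(b,v \right)} = \frac{\left(- 3 b + 8 v\right) + b}{7} = \frac{- 2 b + 8 v}{7} = - \frac{2 b}{7} + \frac{8 v}{7}$)
$\left(X{\left(-2 \right)} + K{\left(6,-2 \right)}\right) 23 = \left(2 \left(-2\right) \left(5 - 2\right) + \left(\left(- \frac{2}{7}\right) 6 + \frac{8}{7} \left(-2\right)\right)\right) 23 = \left(2 \left(-2\right) 3 - 4\right) 23 = \left(-12 - 4\right) 23 = \left(-16\right) 23 = -368$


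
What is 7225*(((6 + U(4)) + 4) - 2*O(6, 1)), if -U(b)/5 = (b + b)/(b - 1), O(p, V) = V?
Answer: -115600/3 ≈ -38533.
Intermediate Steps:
U(b) = -10*b/(-1 + b) (U(b) = -5*(b + b)/(b - 1) = -5*2*b/(-1 + b) = -10*b/(-1 + b))
7225*(((6 + U(4)) + 4) - 2*O(6, 1)) = 7225*(((6 - 10*4/(-1 + 4)) + 4) - 2*1) = 7225*(((6 - 10*4/3) + 4) - 2) = 7225*(((6 - 10*4*⅓) + 4) - 2) = 7225*(((6 - 40/3) + 4) - 2) = 7225*((-22/3 + 4) - 2) = 7225*(-10/3 - 2) = 7225*(-16/3) = -115600/3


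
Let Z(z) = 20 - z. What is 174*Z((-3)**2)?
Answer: 1914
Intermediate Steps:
174*Z((-3)**2) = 174*(20 - 1*(-3)**2) = 174*(20 - 1*9) = 174*(20 - 9) = 174*11 = 1914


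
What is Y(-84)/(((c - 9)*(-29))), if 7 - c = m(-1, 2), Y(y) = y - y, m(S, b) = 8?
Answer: 0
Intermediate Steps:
Y(y) = 0
c = -1 (c = 7 - 1*8 = 7 - 8 = -1)
Y(-84)/(((c - 9)*(-29))) = 0/(((-1 - 9)*(-29))) = 0/((-10*(-29))) = 0/290 = 0*(1/290) = 0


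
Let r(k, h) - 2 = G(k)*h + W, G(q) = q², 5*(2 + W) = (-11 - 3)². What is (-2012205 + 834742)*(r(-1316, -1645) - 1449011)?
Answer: 16780920625335517/5 ≈ 3.3562e+15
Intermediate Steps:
W = 186/5 (W = -2 + (-11 - 3)²/5 = -2 + (⅕)*(-14)² = -2 + (⅕)*196 = -2 + 196/5 = 186/5 ≈ 37.200)
r(k, h) = 196/5 + h*k² (r(k, h) = 2 + (k²*h + 186/5) = 2 + (h*k² + 186/5) = 2 + (186/5 + h*k²) = 196/5 + h*k²)
(-2012205 + 834742)*(r(-1316, -1645) - 1449011) = (-2012205 + 834742)*((196/5 - 1645*(-1316)²) - 1449011) = -1177463*((196/5 - 1645*1731856) - 1449011) = -1177463*((196/5 - 2848903120) - 1449011) = -1177463*(-14244515404/5 - 1449011) = -1177463*(-14251760459/5) = 16780920625335517/5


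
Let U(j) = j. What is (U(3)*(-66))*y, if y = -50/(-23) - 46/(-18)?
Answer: -21538/23 ≈ -936.43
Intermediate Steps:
y = 979/207 (y = -50*(-1/23) - 46*(-1/18) = 50/23 + 23/9 = 979/207 ≈ 4.7295)
(U(3)*(-66))*y = (3*(-66))*(979/207) = -198*979/207 = -21538/23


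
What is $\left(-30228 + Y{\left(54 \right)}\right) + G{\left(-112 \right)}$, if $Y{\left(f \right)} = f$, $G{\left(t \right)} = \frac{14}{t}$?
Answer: $- \frac{241393}{8} \approx -30174.0$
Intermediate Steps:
$\left(-30228 + Y{\left(54 \right)}\right) + G{\left(-112 \right)} = \left(-30228 + 54\right) + \frac{14}{-112} = -30174 + 14 \left(- \frac{1}{112}\right) = -30174 - \frac{1}{8} = - \frac{241393}{8}$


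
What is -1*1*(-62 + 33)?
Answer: 29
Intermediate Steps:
-1*1*(-62 + 33) = -(-29) = -1*(-29) = 29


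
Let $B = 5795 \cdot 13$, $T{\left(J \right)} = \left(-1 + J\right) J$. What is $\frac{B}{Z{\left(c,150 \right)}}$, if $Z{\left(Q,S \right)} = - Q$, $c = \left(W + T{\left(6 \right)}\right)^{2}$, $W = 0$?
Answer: $- \frac{15067}{180} \approx -83.706$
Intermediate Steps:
$T{\left(J \right)} = J \left(-1 + J\right)$
$B = 75335$
$c = 900$ ($c = \left(0 + 6 \left(-1 + 6\right)\right)^{2} = \left(0 + 6 \cdot 5\right)^{2} = \left(0 + 30\right)^{2} = 30^{2} = 900$)
$\frac{B}{Z{\left(c,150 \right)}} = \frac{75335}{\left(-1\right) 900} = \frac{75335}{-900} = 75335 \left(- \frac{1}{900}\right) = - \frac{15067}{180}$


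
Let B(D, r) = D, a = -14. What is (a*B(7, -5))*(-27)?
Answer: 2646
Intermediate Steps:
(a*B(7, -5))*(-27) = -14*7*(-27) = -98*(-27) = 2646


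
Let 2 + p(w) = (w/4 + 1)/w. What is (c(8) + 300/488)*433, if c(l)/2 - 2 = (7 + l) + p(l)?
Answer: 3313749/244 ≈ 13581.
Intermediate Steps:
p(w) = -2 + (1 + w/4)/w (p(w) = -2 + (w/4 + 1)/w = -2 + (1 + w/4)/w)
c(l) = 29/2 + 2*l + 2/l (c(l) = 4 + 2*((7 + l) + (-7/4 + 1/l)) = 4 + 2*(21/4 + l + 1/l) = 4 + (21/2 + 2*l + 2/l) = 29/2 + 2*l + 2/l)
(c(8) + 300/488)*433 = ((29/2 + 2*8 + 2/8) + 300/488)*433 = ((29/2 + 16 + 2*(1/8)) + 300*(1/488))*433 = ((29/2 + 16 + 1/4) + 75/122)*433 = (123/4 + 75/122)*433 = (7653/244)*433 = 3313749/244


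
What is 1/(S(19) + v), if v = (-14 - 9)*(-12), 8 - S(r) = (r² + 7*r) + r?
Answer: -1/229 ≈ -0.0043668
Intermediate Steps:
S(r) = 8 - r² - 8*r (S(r) = 8 - ((r² + 7*r) + r) = 8 - (r² + 8*r) = 8 + (-r² - 8*r) = 8 - r² - 8*r)
v = 276 (v = -23*(-12) = 276)
1/(S(19) + v) = 1/((8 - 1*19² - 8*19) + 276) = 1/((8 - 1*361 - 152) + 276) = 1/((8 - 361 - 152) + 276) = 1/(-505 + 276) = 1/(-229) = -1/229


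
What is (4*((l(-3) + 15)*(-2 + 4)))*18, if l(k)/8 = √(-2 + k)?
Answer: 2160 + 1152*I*√5 ≈ 2160.0 + 2575.9*I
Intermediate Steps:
l(k) = 8*√(-2 + k)
(4*((l(-3) + 15)*(-2 + 4)))*18 = (4*((8*√(-2 - 3) + 15)*(-2 + 4)))*18 = (4*((8*√(-5) + 15)*2))*18 = (4*((8*(I*√5) + 15)*2))*18 = (4*((8*I*√5 + 15)*2))*18 = (4*((15 + 8*I*√5)*2))*18 = (4*(30 + 16*I*√5))*18 = (120 + 64*I*√5)*18 = 2160 + 1152*I*√5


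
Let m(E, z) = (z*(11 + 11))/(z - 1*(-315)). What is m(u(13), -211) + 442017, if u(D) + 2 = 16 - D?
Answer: 22982563/52 ≈ 4.4197e+5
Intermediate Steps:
u(D) = 14 - D (u(D) = -2 + (16 - D) = 14 - D)
m(E, z) = 22*z/(315 + z) (m(E, z) = (z*22)/(z + 315) = (22*z)/(315 + z) = 22*z/(315 + z))
m(u(13), -211) + 442017 = 22*(-211)/(315 - 211) + 442017 = 22*(-211)/104 + 442017 = 22*(-211)*(1/104) + 442017 = -2321/52 + 442017 = 22982563/52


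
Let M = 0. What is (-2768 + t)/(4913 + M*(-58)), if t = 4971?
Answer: 2203/4913 ≈ 0.44840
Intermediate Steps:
(-2768 + t)/(4913 + M*(-58)) = (-2768 + 4971)/(4913 + 0*(-58)) = 2203/(4913 + 0) = 2203/4913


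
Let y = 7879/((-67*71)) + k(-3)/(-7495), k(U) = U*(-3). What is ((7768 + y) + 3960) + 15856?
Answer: 983412978642/35653715 ≈ 27582.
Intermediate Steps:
k(U) = -3*U
y = -59095918/35653715 (y = 7879/((-67*71)) - 3*(-3)/(-7495) = 7879/(-4757) + 9*(-1/7495) = 7879*(-1/4757) - 9/7495 = -7879/4757 - 9/7495 = -59095918/35653715 ≈ -1.6575)
((7768 + y) + 3960) + 15856 = ((7768 - 59095918/35653715) + 3960) + 15856 = (276898962202/35653715 + 3960) + 15856 = 418087673602/35653715 + 15856 = 983412978642/35653715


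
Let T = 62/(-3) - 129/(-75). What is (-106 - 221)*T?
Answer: 154889/25 ≈ 6195.6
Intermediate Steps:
T = -1421/75 (T = 62*(-1/3) - 129*(-1/75) = -62/3 + 43/25 = -1421/75 ≈ -18.947)
(-106 - 221)*T = (-106 - 221)*(-1421/75) = -327*(-1421/75) = 154889/25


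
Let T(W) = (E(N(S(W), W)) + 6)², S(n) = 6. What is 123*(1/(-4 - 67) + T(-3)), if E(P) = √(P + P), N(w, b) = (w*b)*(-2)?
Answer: 943041/71 + 8856*√2 ≈ 25807.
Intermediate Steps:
N(w, b) = -2*b*w (N(w, b) = (b*w)*(-2) = -2*b*w)
E(P) = √2*√P (E(P) = √(2*P) = √2*√P)
T(W) = (6 + 2*√6*√(-W))² (T(W) = (√2*√(-2*W*6) + 6)² = (√2*√(-12*W) + 6)² = (√2*(2*√3*√(-W)) + 6)² = (2*√6*√(-W) + 6)² = (6 + 2*√6*√(-W))²)
123*(1/(-4 - 67) + T(-3)) = 123*(1/(-4 - 67) + 4*(3 + √6*√(-1*(-3)))²) = 123*(1/(-71) + 4*(3 + √6*√3)²) = 123*(-1/71 + 4*(3 + 3*√2)²) = -123/71 + 492*(3 + 3*√2)²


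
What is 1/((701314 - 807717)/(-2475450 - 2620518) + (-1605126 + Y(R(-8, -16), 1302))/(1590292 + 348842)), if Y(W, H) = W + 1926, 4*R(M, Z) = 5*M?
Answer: -548986933984/442420954571 ≈ -1.2409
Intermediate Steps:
R(M, Z) = 5*M/4 (R(M, Z) = (5*M)/4 = 5*M/4)
Y(W, H) = 1926 + W
1/((701314 - 807717)/(-2475450 - 2620518) + (-1605126 + Y(R(-8, -16), 1302))/(1590292 + 348842)) = 1/((701314 - 807717)/(-2475450 - 2620518) + (-1605126 + (1926 + (5/4)*(-8)))/(1590292 + 348842)) = 1/(-106403/(-5095968) + (-1605126 + (1926 - 10))/1939134) = 1/(-106403*(-1/5095968) + (-1605126 + 1916)*(1/1939134)) = 1/(106403/5095968 - 1603210*1/1939134) = 1/(106403/5095968 - 801605/969567) = 1/(-442420954571/548986933984) = -548986933984/442420954571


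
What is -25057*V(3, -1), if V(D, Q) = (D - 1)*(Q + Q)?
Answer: 100228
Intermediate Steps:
V(D, Q) = 2*Q*(-1 + D) (V(D, Q) = (-1 + D)*(2*Q) = 2*Q*(-1 + D))
-25057*V(3, -1) = -50114*(-1)*(-1 + 3) = -50114*(-1)*2 = -25057*(-4) = 100228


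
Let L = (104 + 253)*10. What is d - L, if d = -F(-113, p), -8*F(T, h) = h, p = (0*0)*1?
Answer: -3570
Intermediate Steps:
p = 0 (p = 0*1 = 0)
F(T, h) = -h/8
L = 3570 (L = 357*10 = 3570)
d = 0 (d = -(-1)*0/8 = -1*0 = 0)
d - L = 0 - 1*3570 = 0 - 3570 = -3570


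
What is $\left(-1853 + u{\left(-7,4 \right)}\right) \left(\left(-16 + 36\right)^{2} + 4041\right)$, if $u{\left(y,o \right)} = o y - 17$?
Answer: $-8429018$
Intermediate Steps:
$u{\left(y,o \right)} = -17 + o y$
$\left(-1853 + u{\left(-7,4 \right)}\right) \left(\left(-16 + 36\right)^{2} + 4041\right) = \left(-1853 + \left(-17 + 4 \left(-7\right)\right)\right) \left(\left(-16 + 36\right)^{2} + 4041\right) = \left(-1853 - 45\right) \left(20^{2} + 4041\right) = \left(-1853 - 45\right) \left(400 + 4041\right) = \left(-1898\right) 4441 = -8429018$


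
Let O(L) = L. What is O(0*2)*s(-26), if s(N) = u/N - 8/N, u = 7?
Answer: 0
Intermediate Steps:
s(N) = -1/N (s(N) = 7/N - 8/N = -1/N)
O(0*2)*s(-26) = (0*2)*(-1/(-26)) = 0*(-1*(-1/26)) = 0*(1/26) = 0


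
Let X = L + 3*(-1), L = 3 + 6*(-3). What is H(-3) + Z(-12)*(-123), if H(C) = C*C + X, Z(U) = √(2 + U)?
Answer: -9 - 123*I*√10 ≈ -9.0 - 388.96*I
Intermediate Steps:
L = -15 (L = 3 - 18 = -15)
X = -18 (X = -15 + 3*(-1) = -15 - 3 = -18)
H(C) = -18 + C² (H(C) = C*C - 18 = C² - 18 = -18 + C²)
H(-3) + Z(-12)*(-123) = (-18 + (-3)²) + √(2 - 12)*(-123) = (-18 + 9) + √(-10)*(-123) = -9 + (I*√10)*(-123) = -9 - 123*I*√10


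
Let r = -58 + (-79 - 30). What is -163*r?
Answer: 27221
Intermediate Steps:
r = -167 (r = -58 - 109 = -167)
-163*r = -163*(-167) = 27221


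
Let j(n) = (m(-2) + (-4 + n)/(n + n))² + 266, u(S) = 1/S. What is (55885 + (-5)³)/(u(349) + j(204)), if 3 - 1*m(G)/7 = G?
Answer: 10123216848/276964547 ≈ 36.551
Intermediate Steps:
m(G) = 21 - 7*G
j(n) = 266 + (35 + (-4 + n)/(2*n))² (j(n) = ((21 - 7*(-2)) + (-4 + n)/(n + n))² + 266 = ((21 + 14) + (-4 + n)/((2*n)))² + 266 = (35 + (-4 + n)*(1/(2*n)))² + 266 = (35 + (-4 + n)/(2*n))² + 266 = 266 + (35 + (-4 + n)/(2*n))²)
(55885 + (-5)³)/(u(349) + j(204)) = (55885 + (-5)³)/(1/349 + (6105/4 - 142/204 + 4/204²)) = (55885 - 125)/(1/349 + (6105/4 - 142*1/204 + 4*(1/41616))) = 55760/(1/349 + (6105/4 - 71/102 + 1/10404)) = 55760/(1/349 + 3967966/2601) = 55760/(1384822735/907749) = 55760*(907749/1384822735) = 10123216848/276964547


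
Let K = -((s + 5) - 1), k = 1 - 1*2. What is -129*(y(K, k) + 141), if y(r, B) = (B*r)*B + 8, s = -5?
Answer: -19350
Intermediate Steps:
k = -1 (k = 1 - 2 = -1)
K = 1 (K = -((-5 + 5) - 1) = -(0 - 1) = -1*(-1) = 1)
y(r, B) = 8 + r*B² (y(r, B) = r*B² + 8 = 8 + r*B²)
-129*(y(K, k) + 141) = -129*((8 + 1*(-1)²) + 141) = -129*((8 + 1*1) + 141) = -129*((8 + 1) + 141) = -129*(9 + 141) = -129*150 = -19350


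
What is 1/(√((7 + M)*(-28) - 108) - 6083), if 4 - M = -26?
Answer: -553/3364003 - 2*I*√286/37004033 ≈ -0.00016439 - 9.1404e-7*I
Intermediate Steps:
M = 30 (M = 4 - 1*(-26) = 4 + 26 = 30)
1/(√((7 + M)*(-28) - 108) - 6083) = 1/(√((7 + 30)*(-28) - 108) - 6083) = 1/(√(37*(-28) - 108) - 6083) = 1/(√(-1036 - 108) - 6083) = 1/(√(-1144) - 6083) = 1/(2*I*√286 - 6083) = 1/(-6083 + 2*I*√286)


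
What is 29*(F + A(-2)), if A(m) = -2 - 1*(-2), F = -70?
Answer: -2030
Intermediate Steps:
A(m) = 0 (A(m) = -2 + 2 = 0)
29*(F + A(-2)) = 29*(-70 + 0) = 29*(-70) = -2030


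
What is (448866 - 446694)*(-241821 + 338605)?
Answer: 210214848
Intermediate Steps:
(448866 - 446694)*(-241821 + 338605) = 2172*96784 = 210214848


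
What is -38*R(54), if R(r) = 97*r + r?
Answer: -201096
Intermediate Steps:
R(r) = 98*r
-38*R(54) = -3724*54 = -38*5292 = -201096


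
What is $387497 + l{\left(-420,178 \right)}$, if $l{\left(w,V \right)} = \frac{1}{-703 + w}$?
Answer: $\frac{435159130}{1123} \approx 3.875 \cdot 10^{5}$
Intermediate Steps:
$387497 + l{\left(-420,178 \right)} = 387497 + \frac{1}{-703 - 420} = 387497 + \frac{1}{-1123} = 387497 - \frac{1}{1123} = \frac{435159130}{1123}$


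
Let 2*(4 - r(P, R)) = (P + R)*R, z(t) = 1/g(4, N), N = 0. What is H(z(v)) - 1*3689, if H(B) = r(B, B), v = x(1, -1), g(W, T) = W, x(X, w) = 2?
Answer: -58961/16 ≈ -3685.1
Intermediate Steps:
v = 2
z(t) = ¼ (z(t) = 1/4 = 1*(¼) = ¼)
r(P, R) = 4 - R*(P + R)/2 (r(P, R) = 4 - (P + R)*R/2 = 4 - R*(P + R)/2)
H(B) = 4 - B² (H(B) = 4 - B²/2 - B*B/2 = 4 - B²/2 - B²/2 = 4 - B²)
H(z(v)) - 1*3689 = (4 - (¼)²) - 1*3689 = (4 - 1*1/16) - 3689 = (4 - 1/16) - 3689 = 63/16 - 3689 = -58961/16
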